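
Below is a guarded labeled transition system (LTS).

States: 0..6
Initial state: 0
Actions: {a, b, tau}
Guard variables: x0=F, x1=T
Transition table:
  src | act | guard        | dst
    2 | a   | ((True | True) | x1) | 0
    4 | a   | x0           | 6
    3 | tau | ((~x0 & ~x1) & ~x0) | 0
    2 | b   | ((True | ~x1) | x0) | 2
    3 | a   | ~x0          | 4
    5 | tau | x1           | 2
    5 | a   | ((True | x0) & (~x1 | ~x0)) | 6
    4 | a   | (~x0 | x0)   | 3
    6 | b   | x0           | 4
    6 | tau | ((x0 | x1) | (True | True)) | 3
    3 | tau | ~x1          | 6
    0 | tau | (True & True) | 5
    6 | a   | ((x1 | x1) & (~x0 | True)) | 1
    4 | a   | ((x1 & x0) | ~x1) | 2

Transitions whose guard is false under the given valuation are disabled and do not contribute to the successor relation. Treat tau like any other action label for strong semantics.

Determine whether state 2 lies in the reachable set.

Answer: REACHABLE

Working:
After dropping false guards: 9 live edges.
Layer 0: {0}
Layer 1: {5}  cumulative {0,5}
Layer 2: {2,6}  cumulative {0,2,5,6}
Layer 3: {1,3}  cumulative {0,1,2,3,5,6}
Layer 4: {4}  cumulative {0,1,2,3,4,5,6}
Reachable = {0,1,2,3,4,5,6}
witness 2: tau·tau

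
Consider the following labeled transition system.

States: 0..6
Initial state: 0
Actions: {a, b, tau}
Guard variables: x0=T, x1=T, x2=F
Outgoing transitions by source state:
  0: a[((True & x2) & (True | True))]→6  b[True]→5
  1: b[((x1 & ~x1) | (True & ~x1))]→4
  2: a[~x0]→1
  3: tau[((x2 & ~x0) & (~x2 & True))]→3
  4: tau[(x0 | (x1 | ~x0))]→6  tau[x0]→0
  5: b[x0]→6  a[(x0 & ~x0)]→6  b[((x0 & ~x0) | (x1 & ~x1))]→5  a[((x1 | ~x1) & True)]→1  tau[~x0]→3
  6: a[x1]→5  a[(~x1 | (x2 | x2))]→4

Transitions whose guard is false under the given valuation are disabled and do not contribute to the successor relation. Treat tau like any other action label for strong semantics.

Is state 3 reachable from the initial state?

Guard filter leaves 6 enabled edge(s).
Layer 0: {0}
Layer 1: {5}  cumulative {0,5}
Layer 2: {1,6}  cumulative {0,1,5,6}
R = {0,1,5,6}

Answer: UNREACHABLE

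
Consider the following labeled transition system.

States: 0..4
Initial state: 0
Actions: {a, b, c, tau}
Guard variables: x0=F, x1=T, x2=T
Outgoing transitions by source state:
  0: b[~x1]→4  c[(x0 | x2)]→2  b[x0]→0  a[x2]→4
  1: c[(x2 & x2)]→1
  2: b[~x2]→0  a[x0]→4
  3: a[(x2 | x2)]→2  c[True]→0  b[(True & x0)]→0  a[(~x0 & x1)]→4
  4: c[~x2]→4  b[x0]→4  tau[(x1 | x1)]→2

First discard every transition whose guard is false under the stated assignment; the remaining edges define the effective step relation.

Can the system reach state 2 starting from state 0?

Guard filter leaves 7 enabled edge(s).
Layer 0: {0}
Layer 1: {2,4}  cumulative {0,2,4}
R = {0,2,4}
trace reaching 2: c

Answer: REACHABLE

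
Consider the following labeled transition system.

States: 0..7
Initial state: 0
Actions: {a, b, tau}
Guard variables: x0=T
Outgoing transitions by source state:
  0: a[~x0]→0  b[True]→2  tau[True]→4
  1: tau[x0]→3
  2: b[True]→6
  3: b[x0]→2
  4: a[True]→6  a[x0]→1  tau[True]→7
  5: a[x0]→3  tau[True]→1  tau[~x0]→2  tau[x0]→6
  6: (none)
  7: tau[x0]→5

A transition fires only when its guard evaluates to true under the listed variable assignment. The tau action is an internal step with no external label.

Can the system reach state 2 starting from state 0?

Answer: REACHABLE

Trace:
Guard filter leaves 12 enabled edge(s).
depth 0: {0}
depth 1: {2,4}  cumulative {0,2,4}
depth 2: {1,6,7}  cumulative {0,1,2,4,6,7}
depth 3: {3,5}  cumulative {0,1,2,3,4,5,6,7}
Reachable = {0,1,2,3,4,5,6,7}
Path to 2: b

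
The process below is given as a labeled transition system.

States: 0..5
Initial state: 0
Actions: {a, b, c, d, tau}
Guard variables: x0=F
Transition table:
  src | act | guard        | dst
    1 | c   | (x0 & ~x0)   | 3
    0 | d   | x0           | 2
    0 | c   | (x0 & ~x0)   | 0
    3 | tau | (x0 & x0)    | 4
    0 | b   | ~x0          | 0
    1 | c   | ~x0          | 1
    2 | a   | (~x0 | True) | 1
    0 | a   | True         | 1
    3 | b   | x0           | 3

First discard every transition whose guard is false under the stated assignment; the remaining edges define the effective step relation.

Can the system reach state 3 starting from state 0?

Answer: UNREACHABLE

Analysis:
After dropping false guards: 4 live edges.
Layer 0: {0}
Layer 1: {1}  cumulative {0,1}
Reachable = {0,1}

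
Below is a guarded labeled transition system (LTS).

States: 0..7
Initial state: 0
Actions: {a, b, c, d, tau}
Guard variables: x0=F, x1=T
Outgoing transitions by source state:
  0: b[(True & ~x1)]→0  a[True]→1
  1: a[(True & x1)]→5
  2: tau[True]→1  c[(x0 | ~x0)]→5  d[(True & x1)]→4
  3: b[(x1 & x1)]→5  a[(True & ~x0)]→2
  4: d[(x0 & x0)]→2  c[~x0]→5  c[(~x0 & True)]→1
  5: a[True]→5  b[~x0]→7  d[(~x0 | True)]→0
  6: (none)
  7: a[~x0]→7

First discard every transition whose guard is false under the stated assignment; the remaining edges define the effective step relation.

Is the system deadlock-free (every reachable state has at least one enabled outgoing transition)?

Answer: DEADLOCK-FREE

Analysis:
R = {0,1,5,7}
  0: a→1  [1 exit(s)]
  1: a→5  [1 exit(s)]
  5: a→5  b→7  d→0  [3 exit(s)]
  7: a→7  [1 exit(s)]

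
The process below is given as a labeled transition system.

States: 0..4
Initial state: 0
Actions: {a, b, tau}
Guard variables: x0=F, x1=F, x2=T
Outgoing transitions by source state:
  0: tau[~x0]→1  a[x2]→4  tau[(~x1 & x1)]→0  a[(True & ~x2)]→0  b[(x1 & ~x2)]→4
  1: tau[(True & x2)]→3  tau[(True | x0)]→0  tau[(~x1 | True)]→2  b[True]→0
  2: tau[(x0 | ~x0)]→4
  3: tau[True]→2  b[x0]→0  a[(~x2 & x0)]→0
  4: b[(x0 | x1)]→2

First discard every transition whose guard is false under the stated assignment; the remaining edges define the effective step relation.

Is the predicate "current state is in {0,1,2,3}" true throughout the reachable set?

Safe = {0,1,2,3}
Reachable = {0,1,2,3,4}
  0: safe
  1: safe
  2: safe
  3: safe
  4: VIOLATES
reach 4 via a — violates

Answer: INVARIANT VIOLATED at state 4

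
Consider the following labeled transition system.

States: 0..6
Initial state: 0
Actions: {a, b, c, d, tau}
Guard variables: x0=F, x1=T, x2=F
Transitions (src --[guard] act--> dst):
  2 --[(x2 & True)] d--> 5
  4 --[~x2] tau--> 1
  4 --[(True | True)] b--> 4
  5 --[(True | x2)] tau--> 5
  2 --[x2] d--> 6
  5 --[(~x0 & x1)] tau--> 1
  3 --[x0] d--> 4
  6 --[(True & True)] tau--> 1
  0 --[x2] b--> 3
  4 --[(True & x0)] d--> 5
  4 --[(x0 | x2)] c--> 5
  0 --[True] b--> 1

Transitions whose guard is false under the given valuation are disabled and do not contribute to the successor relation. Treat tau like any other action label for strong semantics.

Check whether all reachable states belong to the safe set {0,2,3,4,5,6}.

Inv-set: {0,2,3,4,5,6}
R = {0,1}
  0: ok
  1: ✗ unsafe
witness against invariant: b → 1

Answer: INVARIANT VIOLATED at state 1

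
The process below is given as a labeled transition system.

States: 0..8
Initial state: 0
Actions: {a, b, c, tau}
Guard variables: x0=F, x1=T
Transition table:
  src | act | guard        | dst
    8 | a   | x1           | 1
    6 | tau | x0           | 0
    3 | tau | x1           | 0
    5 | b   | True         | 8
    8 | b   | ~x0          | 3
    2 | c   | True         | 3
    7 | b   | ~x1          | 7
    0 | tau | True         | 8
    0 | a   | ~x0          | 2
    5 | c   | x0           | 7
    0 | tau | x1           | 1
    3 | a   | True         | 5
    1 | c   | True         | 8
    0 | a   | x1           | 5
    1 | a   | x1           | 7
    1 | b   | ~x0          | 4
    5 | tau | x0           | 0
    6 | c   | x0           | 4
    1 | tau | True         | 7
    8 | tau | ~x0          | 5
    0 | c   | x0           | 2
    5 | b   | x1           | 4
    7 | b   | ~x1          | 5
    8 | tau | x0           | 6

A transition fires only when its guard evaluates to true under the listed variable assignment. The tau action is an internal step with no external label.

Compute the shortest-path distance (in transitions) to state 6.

Answer: UNREACHABLE

Analysis:
Breadth-first toward 6:
  depth 0: {0}
  depth 1: {1,2,5,8}
  depth 2: {3,4,7}
6 never appears.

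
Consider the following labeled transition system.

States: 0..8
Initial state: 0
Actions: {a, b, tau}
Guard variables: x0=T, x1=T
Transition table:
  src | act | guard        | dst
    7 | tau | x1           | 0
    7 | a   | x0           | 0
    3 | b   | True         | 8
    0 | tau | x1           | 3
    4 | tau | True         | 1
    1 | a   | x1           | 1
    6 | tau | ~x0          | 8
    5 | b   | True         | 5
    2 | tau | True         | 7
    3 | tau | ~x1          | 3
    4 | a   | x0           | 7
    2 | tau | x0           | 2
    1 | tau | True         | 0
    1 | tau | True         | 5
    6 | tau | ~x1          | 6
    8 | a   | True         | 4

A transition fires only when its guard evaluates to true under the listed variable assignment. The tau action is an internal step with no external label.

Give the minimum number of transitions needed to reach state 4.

Answer: 3

Trace:
BFS to 4:
  Layer 0: {0}
  Layer 1: {3}
  Layer 2: {8}
  Layer 3: {4}
4 enters at depth 3; path tau·b·a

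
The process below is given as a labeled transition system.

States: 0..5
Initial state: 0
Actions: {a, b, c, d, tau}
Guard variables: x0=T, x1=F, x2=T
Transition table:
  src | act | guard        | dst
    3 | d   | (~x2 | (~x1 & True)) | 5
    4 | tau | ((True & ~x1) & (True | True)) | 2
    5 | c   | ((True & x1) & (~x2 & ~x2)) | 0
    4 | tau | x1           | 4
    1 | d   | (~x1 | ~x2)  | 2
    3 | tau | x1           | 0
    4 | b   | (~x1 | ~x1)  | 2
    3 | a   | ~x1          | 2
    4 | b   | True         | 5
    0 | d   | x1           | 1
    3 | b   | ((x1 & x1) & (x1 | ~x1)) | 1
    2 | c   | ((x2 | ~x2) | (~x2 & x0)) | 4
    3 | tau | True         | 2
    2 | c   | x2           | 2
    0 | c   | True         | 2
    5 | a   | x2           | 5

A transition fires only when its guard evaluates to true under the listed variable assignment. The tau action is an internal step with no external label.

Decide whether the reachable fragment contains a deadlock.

Reach set: {0,2,4,5}
  0: c→2  [deg 1]
  2: c→2  c→4  [deg 2]
  4: b→2  b→5  tau→2  [deg 3]
  5: a→5  [deg 1]

Answer: DEADLOCK-FREE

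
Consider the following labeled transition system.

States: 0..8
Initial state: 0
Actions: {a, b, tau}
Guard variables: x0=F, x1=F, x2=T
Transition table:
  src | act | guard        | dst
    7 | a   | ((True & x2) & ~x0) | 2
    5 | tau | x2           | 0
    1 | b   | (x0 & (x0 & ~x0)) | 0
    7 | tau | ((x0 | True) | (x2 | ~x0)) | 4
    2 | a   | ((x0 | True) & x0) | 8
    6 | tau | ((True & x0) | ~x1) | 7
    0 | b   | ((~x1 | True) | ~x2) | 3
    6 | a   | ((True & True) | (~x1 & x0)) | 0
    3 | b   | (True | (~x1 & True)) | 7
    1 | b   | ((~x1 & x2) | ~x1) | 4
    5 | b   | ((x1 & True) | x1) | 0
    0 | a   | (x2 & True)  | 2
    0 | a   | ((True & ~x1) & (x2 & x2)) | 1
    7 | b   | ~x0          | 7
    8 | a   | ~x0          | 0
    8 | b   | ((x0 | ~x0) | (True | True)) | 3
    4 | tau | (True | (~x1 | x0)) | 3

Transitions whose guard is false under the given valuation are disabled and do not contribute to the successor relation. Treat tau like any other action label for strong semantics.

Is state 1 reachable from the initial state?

Guard filter leaves 14 enabled edge(s).
depth 0: {0}
depth 1: {1,2,3}  now seen {0,1,2,3}
depth 2: {4,7}  now seen {0,1,2,3,4,7}
R = {0,1,2,3,4,7}
trace reaching 1: a

Answer: REACHABLE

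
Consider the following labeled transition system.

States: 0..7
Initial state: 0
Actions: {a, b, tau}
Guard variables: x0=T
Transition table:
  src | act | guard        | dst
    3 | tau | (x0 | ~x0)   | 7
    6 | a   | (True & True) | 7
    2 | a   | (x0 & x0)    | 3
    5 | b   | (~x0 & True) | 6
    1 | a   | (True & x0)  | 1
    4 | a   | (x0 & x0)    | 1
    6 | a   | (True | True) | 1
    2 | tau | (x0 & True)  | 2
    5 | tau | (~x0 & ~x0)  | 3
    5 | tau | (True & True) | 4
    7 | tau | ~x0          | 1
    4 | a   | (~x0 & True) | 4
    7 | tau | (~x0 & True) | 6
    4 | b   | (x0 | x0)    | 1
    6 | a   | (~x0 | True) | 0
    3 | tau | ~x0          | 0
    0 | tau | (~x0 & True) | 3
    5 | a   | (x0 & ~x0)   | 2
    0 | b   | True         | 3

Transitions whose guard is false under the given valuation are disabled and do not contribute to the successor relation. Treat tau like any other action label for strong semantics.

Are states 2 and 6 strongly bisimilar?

Answer: NOT BISIMILAR

Trace:
Bisimulation quotient by refinement:
  round 0: {{0,1,2,3,4,5,6,7}}
  round 1: {{0},{1,6},{2},{3,5},{4},{7}}
  round 2: {{0},{1},{2},{3},{4},{5},{6},{7}}
8 equivalence class(es) (converged in 3)
[2]={2}  [6]={6}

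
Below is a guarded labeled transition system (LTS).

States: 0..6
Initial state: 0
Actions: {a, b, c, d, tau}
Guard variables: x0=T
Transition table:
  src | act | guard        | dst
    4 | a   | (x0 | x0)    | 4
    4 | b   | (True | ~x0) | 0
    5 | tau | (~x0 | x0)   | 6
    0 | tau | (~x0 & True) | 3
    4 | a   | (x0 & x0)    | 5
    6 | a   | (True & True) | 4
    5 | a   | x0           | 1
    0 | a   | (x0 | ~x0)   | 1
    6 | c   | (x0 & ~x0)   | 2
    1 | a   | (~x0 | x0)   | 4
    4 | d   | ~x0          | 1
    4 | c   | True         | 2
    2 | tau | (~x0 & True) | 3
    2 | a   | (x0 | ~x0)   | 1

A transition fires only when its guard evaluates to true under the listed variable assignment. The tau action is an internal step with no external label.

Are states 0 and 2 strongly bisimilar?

Answer: BISIMILAR

Working:
Refine partition for ~:
  π0 = {{0,1,2,3,4,5,6}}
  π1 = {{0,1,2,6},{3},{4},{5}}
  π2 = {{0,2},{1,6},{3},{4},{5}}
stable after 3 split(s): 5 block(s)
0∈{0,2}, 2∈{0,2}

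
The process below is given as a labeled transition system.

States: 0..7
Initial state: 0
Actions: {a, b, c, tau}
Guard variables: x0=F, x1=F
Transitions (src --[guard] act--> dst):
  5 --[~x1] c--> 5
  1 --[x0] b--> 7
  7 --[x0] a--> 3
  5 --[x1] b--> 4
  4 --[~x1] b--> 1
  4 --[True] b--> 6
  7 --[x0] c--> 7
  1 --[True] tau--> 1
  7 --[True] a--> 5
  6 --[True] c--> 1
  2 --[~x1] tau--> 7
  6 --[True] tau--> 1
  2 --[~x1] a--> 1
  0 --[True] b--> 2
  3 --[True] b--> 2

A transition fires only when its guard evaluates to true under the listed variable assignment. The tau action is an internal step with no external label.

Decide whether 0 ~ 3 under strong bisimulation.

Refine partition for ~:
  round 0: {{0,1,2,3,4,5,6,7}}
  round 1: {{0,3,4},{1},{2},{5},{6},{7}}
  round 2: {{0,3},{1},{2},{4},{5},{6},{7}}
7 equivalence class(es) (converged in 3)
[0]={0,3}  [3]={0,3}

Answer: BISIMILAR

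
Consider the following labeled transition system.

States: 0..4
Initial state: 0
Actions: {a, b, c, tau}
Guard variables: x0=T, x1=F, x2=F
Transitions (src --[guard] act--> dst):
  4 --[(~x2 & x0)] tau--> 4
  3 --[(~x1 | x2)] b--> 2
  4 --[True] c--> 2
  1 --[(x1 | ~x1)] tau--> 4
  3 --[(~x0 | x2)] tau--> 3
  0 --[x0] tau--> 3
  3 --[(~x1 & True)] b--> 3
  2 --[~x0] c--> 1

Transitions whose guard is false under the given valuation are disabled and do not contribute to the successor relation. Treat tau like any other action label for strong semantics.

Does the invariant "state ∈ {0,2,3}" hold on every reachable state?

Inv-set: {0,2,3}
Reach set: {0,2,3}
  0: ok
  2: ok
  3: ok

Answer: INVARIANT HOLDS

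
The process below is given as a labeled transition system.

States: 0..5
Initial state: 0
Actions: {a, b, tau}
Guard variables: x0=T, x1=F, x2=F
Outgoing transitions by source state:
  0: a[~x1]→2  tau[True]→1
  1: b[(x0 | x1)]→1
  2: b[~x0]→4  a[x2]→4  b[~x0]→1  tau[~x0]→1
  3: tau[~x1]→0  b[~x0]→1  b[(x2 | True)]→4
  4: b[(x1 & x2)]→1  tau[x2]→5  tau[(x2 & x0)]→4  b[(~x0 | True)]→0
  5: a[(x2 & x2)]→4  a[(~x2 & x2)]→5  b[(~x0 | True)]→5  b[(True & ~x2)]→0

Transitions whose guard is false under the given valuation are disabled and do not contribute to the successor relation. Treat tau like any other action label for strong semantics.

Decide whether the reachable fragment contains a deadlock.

Reach set: {0,1,2}
  0: a→2  tau→1  [deg 2]
  1: b→1  [deg 1]
  2: ∅  [deadlock]
trace reaching 2: a

Answer: DEADLOCK at state 2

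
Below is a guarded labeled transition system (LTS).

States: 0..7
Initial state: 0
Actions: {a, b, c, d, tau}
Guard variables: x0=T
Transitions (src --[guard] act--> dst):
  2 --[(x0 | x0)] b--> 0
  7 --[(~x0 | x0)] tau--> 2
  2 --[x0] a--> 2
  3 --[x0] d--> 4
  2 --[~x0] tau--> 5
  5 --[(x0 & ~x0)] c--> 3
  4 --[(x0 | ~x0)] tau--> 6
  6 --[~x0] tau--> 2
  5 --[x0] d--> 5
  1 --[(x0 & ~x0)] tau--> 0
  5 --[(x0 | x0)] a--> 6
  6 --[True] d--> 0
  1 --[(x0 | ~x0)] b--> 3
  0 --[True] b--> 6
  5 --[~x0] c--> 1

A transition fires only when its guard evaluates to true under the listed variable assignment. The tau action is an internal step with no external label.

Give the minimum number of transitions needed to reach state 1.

BFS to 1:
  L0 = {0}
  L1 = {6}
1 never appears.

Answer: UNREACHABLE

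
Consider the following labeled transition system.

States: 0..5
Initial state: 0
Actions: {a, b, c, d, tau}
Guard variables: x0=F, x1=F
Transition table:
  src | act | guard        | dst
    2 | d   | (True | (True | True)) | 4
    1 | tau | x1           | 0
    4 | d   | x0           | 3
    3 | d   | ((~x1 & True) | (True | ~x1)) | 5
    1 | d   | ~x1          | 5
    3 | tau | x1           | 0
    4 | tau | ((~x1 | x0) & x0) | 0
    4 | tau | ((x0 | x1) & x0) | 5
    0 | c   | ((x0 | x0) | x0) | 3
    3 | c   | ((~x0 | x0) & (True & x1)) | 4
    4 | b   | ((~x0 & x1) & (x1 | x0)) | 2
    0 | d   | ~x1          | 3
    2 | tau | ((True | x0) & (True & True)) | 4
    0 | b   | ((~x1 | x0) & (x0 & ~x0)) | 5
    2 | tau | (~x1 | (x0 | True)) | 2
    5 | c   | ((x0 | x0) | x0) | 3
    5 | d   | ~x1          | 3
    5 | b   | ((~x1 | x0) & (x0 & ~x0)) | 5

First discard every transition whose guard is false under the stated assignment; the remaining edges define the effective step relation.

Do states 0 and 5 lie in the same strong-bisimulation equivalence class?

Answer: BISIMILAR

Analysis:
Bisimulation quotient by refinement:
  round 0: {{0,1,2,3,4,5}}
  round 1: {{0,1,3,5},{2},{4}}
3 equivalence class(es) (converged in 2)
0∈{0,1,3,5}, 5∈{0,1,3,5}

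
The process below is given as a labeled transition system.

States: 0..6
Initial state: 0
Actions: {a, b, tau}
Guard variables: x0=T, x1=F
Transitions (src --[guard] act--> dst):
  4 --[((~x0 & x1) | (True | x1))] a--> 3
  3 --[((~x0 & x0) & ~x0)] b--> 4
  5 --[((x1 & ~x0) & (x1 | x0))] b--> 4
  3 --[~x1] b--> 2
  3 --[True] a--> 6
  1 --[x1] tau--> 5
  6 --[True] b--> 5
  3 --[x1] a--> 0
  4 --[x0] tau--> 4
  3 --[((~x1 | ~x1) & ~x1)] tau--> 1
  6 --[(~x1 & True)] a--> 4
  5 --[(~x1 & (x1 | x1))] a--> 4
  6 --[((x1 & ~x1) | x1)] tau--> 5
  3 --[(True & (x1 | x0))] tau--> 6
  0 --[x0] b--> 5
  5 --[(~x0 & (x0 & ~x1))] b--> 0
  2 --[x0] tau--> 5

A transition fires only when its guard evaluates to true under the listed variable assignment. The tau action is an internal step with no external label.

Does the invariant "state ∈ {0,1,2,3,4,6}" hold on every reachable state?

Answer: INVARIANT VIOLATED at state 5

Working:
Allowed set {0,1,2,3,4,6}
R = {0,5}
  0: ✓
  5: VIOLATES
witness against invariant: b → 5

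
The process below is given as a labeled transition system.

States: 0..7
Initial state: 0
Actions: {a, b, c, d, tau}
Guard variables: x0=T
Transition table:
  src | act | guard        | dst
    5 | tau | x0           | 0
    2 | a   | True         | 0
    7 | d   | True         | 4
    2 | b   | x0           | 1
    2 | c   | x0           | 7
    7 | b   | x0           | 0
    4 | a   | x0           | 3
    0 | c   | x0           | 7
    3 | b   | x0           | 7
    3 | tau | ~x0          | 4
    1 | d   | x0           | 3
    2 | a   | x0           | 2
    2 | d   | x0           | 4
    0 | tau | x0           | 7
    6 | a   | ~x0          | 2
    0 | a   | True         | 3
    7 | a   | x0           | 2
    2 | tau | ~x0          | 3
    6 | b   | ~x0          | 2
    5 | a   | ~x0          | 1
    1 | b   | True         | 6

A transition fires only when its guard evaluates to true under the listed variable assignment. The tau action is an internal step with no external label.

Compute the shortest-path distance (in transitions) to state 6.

BFS to 6:
  L0 = {0}
  L1 = {3,7}
  L2 = {2,4}
  L3 = {1}
  L4 = {6}
depth(6)=4, e.g. c·a·b·b

Answer: 4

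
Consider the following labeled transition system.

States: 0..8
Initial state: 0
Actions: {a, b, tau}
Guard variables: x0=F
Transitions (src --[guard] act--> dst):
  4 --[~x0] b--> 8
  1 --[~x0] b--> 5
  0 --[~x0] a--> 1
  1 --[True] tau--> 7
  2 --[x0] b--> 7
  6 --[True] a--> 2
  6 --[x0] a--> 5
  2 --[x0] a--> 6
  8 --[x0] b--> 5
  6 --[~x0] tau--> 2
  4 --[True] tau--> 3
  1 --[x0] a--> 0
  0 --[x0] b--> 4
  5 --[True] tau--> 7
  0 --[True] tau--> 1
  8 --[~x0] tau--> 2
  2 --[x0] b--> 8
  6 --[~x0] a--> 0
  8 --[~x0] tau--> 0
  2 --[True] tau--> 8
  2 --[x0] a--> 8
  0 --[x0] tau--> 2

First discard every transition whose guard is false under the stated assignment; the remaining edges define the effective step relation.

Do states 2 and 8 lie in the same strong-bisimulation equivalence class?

Answer: NOT BISIMILAR

Working:
Compute ~ classes (split until stable):
  π0 = {{0,1,2,3,4,5,6,7,8}}
  π1 = {{0,6},{1,4},{2,5,8},{3,7}}
  π2 = {{0},{1,4},{2},{3,7},{5},{6},{8}}
  π3 = {{0},{1},{2},{3,7},{4},{5},{6},{8}}
Fixed point at round 4; 8 class(es).
2∈{2}, 8∈{8}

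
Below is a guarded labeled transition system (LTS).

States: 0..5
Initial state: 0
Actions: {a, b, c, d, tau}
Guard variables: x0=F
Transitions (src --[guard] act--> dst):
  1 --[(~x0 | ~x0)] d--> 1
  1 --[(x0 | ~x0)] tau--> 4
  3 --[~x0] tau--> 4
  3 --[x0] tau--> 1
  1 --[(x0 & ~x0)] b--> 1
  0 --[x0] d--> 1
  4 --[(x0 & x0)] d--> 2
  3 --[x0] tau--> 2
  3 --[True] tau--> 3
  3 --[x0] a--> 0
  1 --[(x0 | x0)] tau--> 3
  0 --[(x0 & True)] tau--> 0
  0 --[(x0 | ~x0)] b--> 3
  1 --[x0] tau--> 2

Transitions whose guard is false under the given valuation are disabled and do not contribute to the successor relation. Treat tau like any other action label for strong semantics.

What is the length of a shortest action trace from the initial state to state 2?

Layered search for 2:
  depth 0: {0}
  depth 1: {3}
  depth 2: {4}
2 never appears.

Answer: UNREACHABLE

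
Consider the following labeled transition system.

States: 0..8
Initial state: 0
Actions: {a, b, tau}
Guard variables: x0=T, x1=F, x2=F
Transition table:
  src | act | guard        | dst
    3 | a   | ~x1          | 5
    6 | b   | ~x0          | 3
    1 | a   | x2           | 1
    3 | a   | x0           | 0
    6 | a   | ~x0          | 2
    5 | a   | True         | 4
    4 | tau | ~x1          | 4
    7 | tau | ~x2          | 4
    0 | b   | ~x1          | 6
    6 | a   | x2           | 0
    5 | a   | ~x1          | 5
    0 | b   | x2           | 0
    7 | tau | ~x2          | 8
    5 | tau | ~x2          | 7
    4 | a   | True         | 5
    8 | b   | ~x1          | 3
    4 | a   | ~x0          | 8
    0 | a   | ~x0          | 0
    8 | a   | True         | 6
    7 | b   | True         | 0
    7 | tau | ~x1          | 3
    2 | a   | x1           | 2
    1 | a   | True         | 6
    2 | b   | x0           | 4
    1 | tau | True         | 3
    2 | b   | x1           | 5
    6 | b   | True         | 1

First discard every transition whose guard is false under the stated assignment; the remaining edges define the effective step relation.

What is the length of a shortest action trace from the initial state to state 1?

Breadth-first toward 1:
  L0 = {0}
  L1 = {6}
  L2 = {1}
depth(1)=2, e.g. b·b

Answer: 2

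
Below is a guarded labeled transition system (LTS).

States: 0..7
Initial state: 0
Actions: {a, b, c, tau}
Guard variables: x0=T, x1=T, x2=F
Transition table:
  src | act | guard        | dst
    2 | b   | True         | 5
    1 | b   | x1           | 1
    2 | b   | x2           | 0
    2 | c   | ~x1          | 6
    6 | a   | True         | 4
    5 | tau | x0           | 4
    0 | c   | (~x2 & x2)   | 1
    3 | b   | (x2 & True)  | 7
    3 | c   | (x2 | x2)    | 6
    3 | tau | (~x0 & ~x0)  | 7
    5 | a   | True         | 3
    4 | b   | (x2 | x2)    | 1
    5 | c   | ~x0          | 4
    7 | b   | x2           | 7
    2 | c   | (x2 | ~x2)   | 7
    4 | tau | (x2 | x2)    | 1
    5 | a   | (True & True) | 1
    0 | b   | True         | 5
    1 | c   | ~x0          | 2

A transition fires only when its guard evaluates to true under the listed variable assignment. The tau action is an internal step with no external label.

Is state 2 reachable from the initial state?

Answer: UNREACHABLE

Trace:
Guard filter leaves 8 enabled edge(s).
L0 = {0}
L1 = {5}  now seen {0,5}
L2 = {1,3,4}  now seen {0,1,3,4,5}
R = {0,1,3,4,5}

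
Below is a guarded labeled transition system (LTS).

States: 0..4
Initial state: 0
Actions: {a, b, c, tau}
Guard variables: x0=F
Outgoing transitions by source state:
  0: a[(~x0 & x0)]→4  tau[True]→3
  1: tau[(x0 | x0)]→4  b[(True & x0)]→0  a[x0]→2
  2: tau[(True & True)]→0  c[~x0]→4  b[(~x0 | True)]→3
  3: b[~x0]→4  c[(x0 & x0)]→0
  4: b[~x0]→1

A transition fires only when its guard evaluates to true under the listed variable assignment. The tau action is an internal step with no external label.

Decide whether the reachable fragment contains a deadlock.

Answer: DEADLOCK at state 1

Working:
Reachable = {0,1,3,4}
  0: tau→3  [deg 1]
  1: ∅  [deadlock]
  3: b→4  [deg 1]
  4: b→1  [deg 1]
trace reaching 1: tau·b·b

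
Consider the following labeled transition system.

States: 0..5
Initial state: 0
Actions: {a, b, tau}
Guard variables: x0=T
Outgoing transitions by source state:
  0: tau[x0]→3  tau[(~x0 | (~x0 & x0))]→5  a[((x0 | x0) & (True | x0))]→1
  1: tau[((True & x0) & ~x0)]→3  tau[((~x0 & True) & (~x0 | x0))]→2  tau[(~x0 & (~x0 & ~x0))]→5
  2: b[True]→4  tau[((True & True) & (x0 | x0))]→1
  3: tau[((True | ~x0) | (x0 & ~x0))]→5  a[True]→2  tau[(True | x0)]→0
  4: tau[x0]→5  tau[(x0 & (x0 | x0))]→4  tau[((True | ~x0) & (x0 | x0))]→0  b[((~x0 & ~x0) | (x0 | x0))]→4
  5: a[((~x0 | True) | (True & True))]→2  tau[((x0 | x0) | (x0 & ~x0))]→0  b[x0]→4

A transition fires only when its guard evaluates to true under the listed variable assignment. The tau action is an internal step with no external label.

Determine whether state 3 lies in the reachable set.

After dropping false guards: 14 live edges.
depth 0: {0}
depth 1: {1,3}  now seen {0,1,3}
depth 2: {2,5}  now seen {0,1,2,3,5}
depth 3: {4}  now seen {0,1,2,3,4,5}
Reachable = {0,1,2,3,4,5}
trace reaching 3: tau

Answer: REACHABLE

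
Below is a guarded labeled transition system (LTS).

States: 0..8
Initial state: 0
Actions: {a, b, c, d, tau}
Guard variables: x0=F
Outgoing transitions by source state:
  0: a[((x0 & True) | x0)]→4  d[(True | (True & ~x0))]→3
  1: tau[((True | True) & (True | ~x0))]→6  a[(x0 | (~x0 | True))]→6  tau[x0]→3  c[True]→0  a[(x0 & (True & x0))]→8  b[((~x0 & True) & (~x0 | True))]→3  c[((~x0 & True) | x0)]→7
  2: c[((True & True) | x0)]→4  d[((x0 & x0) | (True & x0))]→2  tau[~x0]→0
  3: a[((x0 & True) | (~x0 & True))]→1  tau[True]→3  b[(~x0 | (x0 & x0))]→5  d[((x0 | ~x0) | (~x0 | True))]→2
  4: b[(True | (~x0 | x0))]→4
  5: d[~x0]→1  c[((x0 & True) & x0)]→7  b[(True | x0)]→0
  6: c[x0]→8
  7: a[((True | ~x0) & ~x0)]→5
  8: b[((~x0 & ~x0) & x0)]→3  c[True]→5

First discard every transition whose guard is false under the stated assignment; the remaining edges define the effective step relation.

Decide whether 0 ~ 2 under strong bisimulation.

Bisimulation quotient by refinement:
  π0 = {{0,1,2,3,4,5,6,7,8}}
  π1 = {{0},{1},{2},{3},{4},{5},{6},{7},{8}}
stable after 2 split(s): 9 block(s)
class of 0: {0}; class of 2: {2}

Answer: NOT BISIMILAR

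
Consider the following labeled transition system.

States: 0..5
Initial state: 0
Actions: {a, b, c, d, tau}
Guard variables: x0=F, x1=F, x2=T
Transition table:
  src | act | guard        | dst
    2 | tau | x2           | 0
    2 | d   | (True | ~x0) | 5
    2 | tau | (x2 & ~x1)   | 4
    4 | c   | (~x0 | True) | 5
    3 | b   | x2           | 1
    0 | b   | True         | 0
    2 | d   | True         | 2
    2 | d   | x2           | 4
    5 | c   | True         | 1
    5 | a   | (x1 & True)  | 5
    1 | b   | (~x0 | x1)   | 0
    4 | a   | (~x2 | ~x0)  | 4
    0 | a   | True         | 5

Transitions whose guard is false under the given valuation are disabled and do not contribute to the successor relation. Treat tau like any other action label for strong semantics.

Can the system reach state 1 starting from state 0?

Answer: REACHABLE

Working:
After dropping false guards: 12 live edges.
L0 = {0}
L1 = {5}  now seen {0,5}
L2 = {1}  now seen {0,1,5}
Reachable = {0,1,5}
witness 1: a·c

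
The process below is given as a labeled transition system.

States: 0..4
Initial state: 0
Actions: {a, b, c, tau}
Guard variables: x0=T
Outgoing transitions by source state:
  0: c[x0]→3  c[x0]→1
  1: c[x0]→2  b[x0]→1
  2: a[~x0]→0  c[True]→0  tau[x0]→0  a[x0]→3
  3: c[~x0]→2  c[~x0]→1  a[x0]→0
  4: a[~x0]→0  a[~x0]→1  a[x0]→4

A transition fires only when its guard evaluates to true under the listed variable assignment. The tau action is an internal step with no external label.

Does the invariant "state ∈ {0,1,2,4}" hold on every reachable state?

Allowed set {0,1,2,4}
R = {0,1,2,3}
  0: ✓
  1: ✓
  2: ✓
  3: VIOLATES
reach 3 via c — violates

Answer: INVARIANT VIOLATED at state 3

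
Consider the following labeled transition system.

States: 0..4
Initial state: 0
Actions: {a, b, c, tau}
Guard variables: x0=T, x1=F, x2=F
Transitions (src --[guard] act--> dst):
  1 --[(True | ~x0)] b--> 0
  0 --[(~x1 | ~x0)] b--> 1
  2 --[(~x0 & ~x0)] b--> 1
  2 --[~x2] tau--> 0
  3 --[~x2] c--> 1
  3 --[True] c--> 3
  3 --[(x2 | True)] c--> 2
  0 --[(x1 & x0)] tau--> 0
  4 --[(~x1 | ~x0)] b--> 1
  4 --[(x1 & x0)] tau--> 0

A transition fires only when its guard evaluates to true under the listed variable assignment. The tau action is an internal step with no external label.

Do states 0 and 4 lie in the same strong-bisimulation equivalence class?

Answer: BISIMILAR

Analysis:
Bisimulation quotient by refinement:
  π0 = {{0,1,2,3,4}}
  π1 = {{0,1,4},{2},{3}}
Fixed point at round 2; 3 class(es).
class of 0: {0,1,4}; class of 4: {0,1,4}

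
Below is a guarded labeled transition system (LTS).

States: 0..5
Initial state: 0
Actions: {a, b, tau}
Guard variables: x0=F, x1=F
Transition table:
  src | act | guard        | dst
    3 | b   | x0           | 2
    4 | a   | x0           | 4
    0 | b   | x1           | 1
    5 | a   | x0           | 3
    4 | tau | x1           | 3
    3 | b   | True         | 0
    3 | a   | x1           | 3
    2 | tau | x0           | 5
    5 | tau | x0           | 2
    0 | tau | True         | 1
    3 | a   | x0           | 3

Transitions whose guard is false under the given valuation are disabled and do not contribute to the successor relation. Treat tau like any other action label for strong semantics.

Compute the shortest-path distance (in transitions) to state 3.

BFS to 3:
  depth 0: {0}
  depth 1: {1}
3 never appears.

Answer: UNREACHABLE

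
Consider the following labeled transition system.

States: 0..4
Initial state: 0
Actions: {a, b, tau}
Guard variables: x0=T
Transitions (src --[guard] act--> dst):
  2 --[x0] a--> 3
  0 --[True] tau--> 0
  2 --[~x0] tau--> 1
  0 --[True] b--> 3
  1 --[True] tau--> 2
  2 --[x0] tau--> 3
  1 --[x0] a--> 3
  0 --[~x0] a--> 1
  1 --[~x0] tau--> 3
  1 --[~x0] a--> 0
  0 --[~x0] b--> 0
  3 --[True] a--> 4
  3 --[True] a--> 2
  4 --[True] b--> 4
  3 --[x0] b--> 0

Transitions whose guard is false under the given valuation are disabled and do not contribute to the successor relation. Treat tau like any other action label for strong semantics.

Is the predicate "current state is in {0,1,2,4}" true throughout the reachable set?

Answer: INVARIANT VIOLATED at state 3

Trace:
Inv-set: {0,1,2,4}
Reachable = {0,2,3,4}
  0: ok
  2: ok
  3: outside
  4: ok
witness against invariant: b → 3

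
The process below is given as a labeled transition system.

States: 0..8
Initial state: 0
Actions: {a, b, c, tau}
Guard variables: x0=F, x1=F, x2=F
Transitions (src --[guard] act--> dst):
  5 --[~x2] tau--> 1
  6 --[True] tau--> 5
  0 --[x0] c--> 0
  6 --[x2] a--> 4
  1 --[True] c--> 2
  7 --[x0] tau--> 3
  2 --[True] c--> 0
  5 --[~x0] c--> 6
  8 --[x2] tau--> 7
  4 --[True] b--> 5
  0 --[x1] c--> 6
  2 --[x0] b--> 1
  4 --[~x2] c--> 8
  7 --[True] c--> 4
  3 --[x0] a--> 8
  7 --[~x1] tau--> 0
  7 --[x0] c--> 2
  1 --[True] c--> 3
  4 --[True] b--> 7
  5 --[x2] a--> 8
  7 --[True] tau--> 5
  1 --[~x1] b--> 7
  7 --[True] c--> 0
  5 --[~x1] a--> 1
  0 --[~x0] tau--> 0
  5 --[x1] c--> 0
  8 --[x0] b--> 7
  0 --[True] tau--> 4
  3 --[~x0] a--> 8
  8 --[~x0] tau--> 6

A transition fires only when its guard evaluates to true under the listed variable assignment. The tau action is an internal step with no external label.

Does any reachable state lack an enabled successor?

Answer: DEADLOCK-FREE

Working:
R = {0,1,2,3,4,5,6,7,8}
  0: tau→0  tau→4  [2 out]
  1: b→7  c→2  c→3  [3 out]
  2: c→0  [1 out]
  3: a→8  [1 out]
  4: b→5  b→7  c→8  [3 out]
  5: a→1  c→6  tau→1  [3 out]
  6: tau→5  [1 out]
  7: c→0  c→4  tau→0  tau→5  [4 out]
  8: tau→6  [1 out]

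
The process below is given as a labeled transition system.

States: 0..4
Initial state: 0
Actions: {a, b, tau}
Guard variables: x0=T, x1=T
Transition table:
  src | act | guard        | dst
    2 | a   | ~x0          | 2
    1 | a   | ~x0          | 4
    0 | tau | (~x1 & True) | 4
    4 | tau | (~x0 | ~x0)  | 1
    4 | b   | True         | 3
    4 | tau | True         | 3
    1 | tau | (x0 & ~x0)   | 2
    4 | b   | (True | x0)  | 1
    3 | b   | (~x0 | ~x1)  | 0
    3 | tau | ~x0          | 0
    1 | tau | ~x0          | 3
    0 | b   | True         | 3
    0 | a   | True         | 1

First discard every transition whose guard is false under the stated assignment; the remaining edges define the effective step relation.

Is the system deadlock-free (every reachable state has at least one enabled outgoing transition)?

R = {0,1,3}
  0: a→1  b→3  [2 exit(s)]
  1: ∅  [STUCK]
  3: ∅  [STUCK]
trace reaching 1: a

Answer: DEADLOCK at state 1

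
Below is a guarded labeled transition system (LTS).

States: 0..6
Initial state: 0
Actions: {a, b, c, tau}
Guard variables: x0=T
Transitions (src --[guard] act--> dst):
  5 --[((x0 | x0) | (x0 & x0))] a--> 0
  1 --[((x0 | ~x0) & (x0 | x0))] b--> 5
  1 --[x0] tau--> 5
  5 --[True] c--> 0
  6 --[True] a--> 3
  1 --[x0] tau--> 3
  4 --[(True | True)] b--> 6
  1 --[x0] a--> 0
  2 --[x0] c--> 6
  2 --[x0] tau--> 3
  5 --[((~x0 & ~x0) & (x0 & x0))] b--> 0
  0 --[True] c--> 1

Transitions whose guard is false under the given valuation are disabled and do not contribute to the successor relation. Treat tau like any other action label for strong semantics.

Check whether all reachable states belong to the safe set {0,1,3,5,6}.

Answer: INVARIANT HOLDS

Trace:
Inv-set: {0,1,3,5,6}
R = {0,1,3,5}
  0: ok
  1: ok
  3: ok
  5: ok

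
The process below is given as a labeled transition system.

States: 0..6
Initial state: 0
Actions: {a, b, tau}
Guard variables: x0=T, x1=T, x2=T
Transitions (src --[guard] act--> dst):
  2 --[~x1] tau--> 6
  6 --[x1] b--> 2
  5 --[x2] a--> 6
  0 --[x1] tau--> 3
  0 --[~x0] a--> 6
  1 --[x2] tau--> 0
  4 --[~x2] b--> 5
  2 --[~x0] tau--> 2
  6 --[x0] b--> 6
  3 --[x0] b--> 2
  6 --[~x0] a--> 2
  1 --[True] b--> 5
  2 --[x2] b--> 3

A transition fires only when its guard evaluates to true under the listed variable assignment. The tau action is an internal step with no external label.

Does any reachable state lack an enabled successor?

Reach set: {0,2,3}
  0: tau→3  [1 exit(s)]
  2: b→3  [1 exit(s)]
  3: b→2  [1 exit(s)]

Answer: DEADLOCK-FREE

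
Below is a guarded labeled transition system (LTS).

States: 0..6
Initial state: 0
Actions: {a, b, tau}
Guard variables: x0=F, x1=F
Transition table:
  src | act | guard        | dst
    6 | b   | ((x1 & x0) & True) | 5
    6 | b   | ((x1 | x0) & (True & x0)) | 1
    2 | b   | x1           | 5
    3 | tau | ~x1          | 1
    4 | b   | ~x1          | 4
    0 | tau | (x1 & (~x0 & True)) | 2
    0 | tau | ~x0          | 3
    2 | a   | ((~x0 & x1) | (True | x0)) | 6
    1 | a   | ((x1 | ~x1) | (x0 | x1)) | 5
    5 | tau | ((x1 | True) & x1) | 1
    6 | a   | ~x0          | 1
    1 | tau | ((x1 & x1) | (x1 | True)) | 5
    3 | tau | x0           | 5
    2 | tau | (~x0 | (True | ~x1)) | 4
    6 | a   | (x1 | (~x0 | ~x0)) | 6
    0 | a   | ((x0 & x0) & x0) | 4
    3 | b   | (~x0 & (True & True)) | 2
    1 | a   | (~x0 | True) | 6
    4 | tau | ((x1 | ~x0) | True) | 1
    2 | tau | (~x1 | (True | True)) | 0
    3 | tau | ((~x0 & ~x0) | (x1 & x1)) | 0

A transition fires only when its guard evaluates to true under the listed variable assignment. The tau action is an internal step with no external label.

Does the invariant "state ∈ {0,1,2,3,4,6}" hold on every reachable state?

Answer: INVARIANT VIOLATED at state 5

Analysis:
Inv-set: {0,1,2,3,4,6}
Reach set: {0,1,2,3,4,5,6}
  0: safe
  1: safe
  2: safe
  3: safe
  4: safe
  5: VIOLATES
  6: safe
reach 5 via tau·tau·a — violates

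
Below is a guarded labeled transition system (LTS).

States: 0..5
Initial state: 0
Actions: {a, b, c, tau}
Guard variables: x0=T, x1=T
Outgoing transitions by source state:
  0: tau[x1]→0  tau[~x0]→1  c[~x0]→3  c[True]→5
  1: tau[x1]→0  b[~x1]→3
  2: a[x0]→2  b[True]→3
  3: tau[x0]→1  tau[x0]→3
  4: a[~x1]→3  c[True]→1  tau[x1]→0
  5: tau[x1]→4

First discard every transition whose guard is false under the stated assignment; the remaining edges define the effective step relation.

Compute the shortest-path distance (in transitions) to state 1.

Answer: 3

Working:
BFS to 1:
  Layer 0: {0}
  Layer 1: {5}
  Layer 2: {4}
  Layer 3: {1}
first hit 1 at d=3 via c·tau·c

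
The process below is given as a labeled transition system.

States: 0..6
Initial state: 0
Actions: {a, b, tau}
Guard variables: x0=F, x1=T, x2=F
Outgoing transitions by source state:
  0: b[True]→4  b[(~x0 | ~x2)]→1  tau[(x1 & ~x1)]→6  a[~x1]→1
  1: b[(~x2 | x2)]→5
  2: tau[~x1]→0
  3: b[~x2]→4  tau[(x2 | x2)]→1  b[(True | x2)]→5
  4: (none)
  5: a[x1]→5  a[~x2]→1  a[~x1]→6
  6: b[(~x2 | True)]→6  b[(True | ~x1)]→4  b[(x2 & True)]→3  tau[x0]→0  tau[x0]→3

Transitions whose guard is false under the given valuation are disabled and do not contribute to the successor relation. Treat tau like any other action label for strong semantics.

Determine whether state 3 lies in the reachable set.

Answer: UNREACHABLE

Trace:
After dropping false guards: 9 live edges.
Layer 0: {0}
Layer 1: {1,4}  now seen {0,1,4}
Layer 2: {5}  now seen {0,1,4,5}
Reachable = {0,1,4,5}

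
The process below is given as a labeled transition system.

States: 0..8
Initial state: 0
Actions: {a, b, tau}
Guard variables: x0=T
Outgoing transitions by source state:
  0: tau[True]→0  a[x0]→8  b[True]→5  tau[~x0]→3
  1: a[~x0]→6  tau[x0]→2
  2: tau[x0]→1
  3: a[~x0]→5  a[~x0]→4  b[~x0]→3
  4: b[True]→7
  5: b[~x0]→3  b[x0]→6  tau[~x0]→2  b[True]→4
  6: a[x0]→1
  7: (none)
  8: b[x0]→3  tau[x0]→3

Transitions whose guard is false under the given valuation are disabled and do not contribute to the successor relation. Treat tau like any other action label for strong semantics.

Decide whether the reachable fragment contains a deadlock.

R = {0,1,2,3,4,5,6,7,8}
  0: a→8  b→5  tau→0  [3 exit(s)]
  1: tau→2  [1 exit(s)]
  2: tau→1  [1 exit(s)]
  3: ∅  [STUCK]
  4: b→7  [1 exit(s)]
  5: b→4  b→6  [2 exit(s)]
  6: a→1  [1 exit(s)]
  7: ∅  [STUCK]
  8: b→3  tau→3  [2 exit(s)]
trace reaching 3: a·b

Answer: DEADLOCK at state 3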